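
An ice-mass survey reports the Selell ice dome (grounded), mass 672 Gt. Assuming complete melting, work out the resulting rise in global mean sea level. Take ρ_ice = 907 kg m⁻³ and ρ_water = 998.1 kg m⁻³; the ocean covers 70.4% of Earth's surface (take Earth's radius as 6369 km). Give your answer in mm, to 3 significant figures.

Selell: 672 Gt = 6.720×10^14 kg; dividing by ρ_w = 998.1 kg m⁻³ gives 6.733×10^11 m³ of water.
Spread over 3.59×10^14 m² of ocean, Δh = 6.733×10^11 / 3.59×10^14 = 1.88×10^-3 m = 1.88 mm.

≈ 1.88 mm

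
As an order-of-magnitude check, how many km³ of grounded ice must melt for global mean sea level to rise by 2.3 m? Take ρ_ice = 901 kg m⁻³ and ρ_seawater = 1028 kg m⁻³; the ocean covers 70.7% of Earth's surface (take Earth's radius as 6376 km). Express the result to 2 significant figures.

Required water volume = Δh × A = 2.3 m × 3.61×10^14 m² = 8.307×10^14 m³ = 8.307×10^5 km³.
Ice volume = water volume × ρ_w/ρ_ice = 8.307×10^5 × 1028/901 = 9.5×10^5 km³.

≈ 9.5×10^5 km³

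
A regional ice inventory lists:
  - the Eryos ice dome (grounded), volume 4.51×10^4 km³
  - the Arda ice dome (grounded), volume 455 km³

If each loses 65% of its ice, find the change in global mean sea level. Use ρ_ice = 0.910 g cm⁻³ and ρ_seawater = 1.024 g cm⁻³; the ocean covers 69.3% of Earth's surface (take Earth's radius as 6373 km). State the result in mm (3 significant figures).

Eryos: 0.65 × 4.51×10^4 km³ × (910/1024) = 2.605×10^4 km³ of water.
Arda: 0.65 × 455 km³ × (910/1024) = 262.8 km³ of water.
Total added water ≈ 2.631×10^13 m³ over 3.54×10^14 m² → Δh = 0.0744 m = 74.4 mm.

≈ 74.4 mm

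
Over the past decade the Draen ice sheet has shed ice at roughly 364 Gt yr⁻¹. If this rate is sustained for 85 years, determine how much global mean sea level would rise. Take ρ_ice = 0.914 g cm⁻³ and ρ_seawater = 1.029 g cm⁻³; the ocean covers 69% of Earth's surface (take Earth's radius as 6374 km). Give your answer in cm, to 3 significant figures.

Total mass lost = 364 Gt/yr × 85 yr = 3.094×10^4 Gt = 3.094×10^16 kg.
ρ_w = 1.029 g cm⁻³ = 1029 kg m⁻³, so water volume = 3.094×10^16 / 1029 = 3.007×10^13 m³.
Δh = 3.007×10^13 / 3.52×10^14 = 0.0854 m = 8.54 cm.

≈ 8.54 cm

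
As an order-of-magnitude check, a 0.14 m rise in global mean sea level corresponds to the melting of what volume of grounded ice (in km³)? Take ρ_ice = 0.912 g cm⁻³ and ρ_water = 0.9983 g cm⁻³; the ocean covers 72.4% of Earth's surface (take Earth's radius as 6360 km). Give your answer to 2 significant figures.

≈ 5.6×10^4 km³

Required water volume = Δh × A = 0.14 m × 3.68×10^14 m² = 5.152×10^13 m³ = 5.152×10^4 km³.
Ice volume = water volume × ρ_w/ρ_ice = 5.152×10^4 × 998.3/912 = 5.6×10^4 km³.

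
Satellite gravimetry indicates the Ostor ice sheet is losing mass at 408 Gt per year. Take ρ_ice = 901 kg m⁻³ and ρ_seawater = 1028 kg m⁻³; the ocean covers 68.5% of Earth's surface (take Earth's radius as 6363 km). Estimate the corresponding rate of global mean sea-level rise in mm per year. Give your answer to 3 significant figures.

≈ 1.14 mm/yr

ρ_w = 1028 kg m⁻³. Annual water volume added = 408 Gt / ρ_w = 4.080×10^14 kg / 1028 kg m⁻³ = 3.969×10^11 m³.
Δh per year = 3.969×10^11 / 3.49×10^14 = 1.14×10^-3 m = 1.14 mm.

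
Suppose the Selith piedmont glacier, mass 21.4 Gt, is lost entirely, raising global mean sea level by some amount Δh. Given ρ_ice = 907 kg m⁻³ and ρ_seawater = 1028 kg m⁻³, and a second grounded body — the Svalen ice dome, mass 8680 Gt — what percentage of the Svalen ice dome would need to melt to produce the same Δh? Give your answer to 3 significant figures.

≈ 0.247 %

Equal sea-level rise means equal mass of meltwater, i.e. equal mass of ice lost.
Ice mass of Selith: 2.140×10^13 kg; ice mass of Svalen: 8.680×10^15 kg.
Fraction required = 2.140×10^13 / 8.680×10^15 = 2.47×10^-3 → 0.247 %.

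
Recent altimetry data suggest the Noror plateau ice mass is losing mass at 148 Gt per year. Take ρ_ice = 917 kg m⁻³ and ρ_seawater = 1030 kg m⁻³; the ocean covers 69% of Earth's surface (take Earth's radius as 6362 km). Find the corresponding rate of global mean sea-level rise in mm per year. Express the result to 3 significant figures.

ρ_w = 1030 kg m⁻³. Annual water volume added = 148 Gt / ρ_w = 1.480×10^14 kg / 1030 kg m⁻³ = 1.437×10^11 m³.
Δh per year = 1.437×10^11 / 3.51×10^14 = 4.09×10^-4 m = 0.409 mm.

≈ 0.409 mm/yr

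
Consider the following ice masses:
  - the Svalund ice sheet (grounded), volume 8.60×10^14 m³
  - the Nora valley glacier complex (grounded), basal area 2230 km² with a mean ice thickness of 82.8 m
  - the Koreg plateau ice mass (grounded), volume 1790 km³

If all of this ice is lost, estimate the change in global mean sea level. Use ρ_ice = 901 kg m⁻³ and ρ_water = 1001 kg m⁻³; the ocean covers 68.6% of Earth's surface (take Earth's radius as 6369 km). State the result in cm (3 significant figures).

≈ 222 cm

Svalund: 8.60×10^14 m³ × (901/1001) = 7.741×10^14 m³ of water.
Nora: ice volume = 2230 km² × 82.8 m = 184.6 km³; 184.6 × (901/1001) = 166.2 km³ of water.
Koreg: 1790 km³ × (901/1001) = 1611 km³ of water.
Total added water ≈ 7.759×10^14 m³ over 3.50×10^14 m² → Δh = 2.22 m = 222 cm.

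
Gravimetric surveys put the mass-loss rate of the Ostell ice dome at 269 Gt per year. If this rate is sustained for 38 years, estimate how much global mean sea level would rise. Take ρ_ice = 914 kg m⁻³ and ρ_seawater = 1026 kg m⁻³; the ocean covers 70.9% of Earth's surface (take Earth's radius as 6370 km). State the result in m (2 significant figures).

Total mass lost = 269 Gt/yr × 38 yr = 1.022×10^4 Gt = 1.022×10^16 kg.
ρ_w = 1026 kg m⁻³, so water volume = 1.022×10^16 / 1026 = 9.963×10^12 m³.
Δh = 9.963×10^12 / 3.62×10^14 = 0.0276 m.

≈ 0.028 m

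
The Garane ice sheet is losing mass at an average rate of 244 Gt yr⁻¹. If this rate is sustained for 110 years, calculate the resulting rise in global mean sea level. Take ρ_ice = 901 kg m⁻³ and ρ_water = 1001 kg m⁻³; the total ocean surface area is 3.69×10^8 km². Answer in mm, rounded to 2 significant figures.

≈ 73 mm

Total mass lost = 244 Gt/yr × 110 yr = 2.684×10^4 Gt = 2.684×10^16 kg.
ρ_w = 1001 kg m⁻³, so water volume = 2.684×10^16 / 1001 = 2.681×10^13 m³.
Δh = 2.681×10^13 / 3.69×10^14 = 0.0727 m = 73 mm.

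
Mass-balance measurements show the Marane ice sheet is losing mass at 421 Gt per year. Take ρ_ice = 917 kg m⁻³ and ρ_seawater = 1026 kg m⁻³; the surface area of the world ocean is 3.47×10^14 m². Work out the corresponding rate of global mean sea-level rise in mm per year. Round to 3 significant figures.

≈ 1.18 mm/yr

ρ_w = 1026 kg m⁻³. Annual water volume added = 421 Gt / ρ_w = 4.210×10^14 kg / 1026 kg m⁻³ = 4.103×10^11 m³.
Δh per year = 4.103×10^11 / 3.47×10^14 = 1.18×10^-3 m = 1.18 mm.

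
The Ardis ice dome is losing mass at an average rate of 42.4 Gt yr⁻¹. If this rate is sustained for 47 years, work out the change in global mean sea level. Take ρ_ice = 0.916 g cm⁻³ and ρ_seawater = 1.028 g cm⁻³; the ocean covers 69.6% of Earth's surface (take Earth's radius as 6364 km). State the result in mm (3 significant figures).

≈ 5.47 mm

Total mass lost = 42.4 Gt/yr × 47 yr = 1993 Gt = 1.993×10^15 kg.
ρ_w = 1.028 g cm⁻³ = 1028 kg m⁻³, so water volume = 1.993×10^15 / 1028 = 1.939×10^12 m³.
Δh = 1.939×10^12 / 3.54×10^14 = 5.47×10^-3 m = 5.47 mm.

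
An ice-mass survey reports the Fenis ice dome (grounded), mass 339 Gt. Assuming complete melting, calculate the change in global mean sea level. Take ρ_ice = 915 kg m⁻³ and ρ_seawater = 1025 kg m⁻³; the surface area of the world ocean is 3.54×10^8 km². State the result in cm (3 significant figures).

≈ 0.0934 cm

Fenis: 339 Gt = 3.390×10^14 kg; dividing by ρ_w = 1025 kg m⁻³ gives 3.307×10^11 m³ of water.
Spread over 3.54×10^14 m² of ocean, Δh = 3.307×10^11 / 3.54×10^14 = 9.34×10^-4 m = 0.0934 cm.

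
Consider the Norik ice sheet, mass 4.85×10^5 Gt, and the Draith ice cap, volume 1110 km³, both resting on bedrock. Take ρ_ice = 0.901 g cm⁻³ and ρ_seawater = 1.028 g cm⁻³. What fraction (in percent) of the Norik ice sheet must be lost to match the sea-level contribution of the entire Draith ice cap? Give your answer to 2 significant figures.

Equal sea-level rise means equal mass of meltwater, i.e. equal mass of ice lost.
Ice mass of Draith: 1.000×10^15 kg; ice mass of Norik: 4.850×10^17 kg.
Fraction required = 1.000×10^15 / 4.850×10^17 = 2.06×10^-3 → 0.21 %.

≈ 0.21 %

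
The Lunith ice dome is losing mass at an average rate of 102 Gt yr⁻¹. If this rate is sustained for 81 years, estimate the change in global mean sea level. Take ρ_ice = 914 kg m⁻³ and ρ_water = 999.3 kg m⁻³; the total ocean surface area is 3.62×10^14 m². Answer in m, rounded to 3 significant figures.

Total mass lost = 102 Gt/yr × 81 yr = 8262 Gt = 8.262×10^15 kg.
ρ_w = 999.3 kg m⁻³, so water volume = 8.262×10^15 / 999.3 = 8.268×10^12 m³.
Δh = 8.268×10^12 / 3.62×10^14 = 0.0228 m.

≈ 0.0228 m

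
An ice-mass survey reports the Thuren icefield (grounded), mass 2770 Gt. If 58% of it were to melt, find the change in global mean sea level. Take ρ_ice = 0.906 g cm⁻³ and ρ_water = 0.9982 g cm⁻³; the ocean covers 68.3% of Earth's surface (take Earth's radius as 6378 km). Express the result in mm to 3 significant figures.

≈ 4.61 mm

Thuren: 0.58 × 2770 Gt = 1.607×10^15 kg; dividing by ρ_w = 0.9982 g cm⁻³ = 998.2 kg m⁻³ gives 1.609×10^12 m³ of water.
Spread over 3.49×10^14 m² of ocean, Δh = 1.609×10^12 / 3.49×10^14 = 4.61×10^-3 m = 4.61 mm.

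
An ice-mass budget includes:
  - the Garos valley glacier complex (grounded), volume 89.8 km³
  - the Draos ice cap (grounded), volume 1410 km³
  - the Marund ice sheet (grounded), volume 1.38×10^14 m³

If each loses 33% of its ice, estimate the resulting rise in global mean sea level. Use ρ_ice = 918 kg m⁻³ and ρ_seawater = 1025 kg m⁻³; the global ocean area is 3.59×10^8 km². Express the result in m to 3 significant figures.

≈ 0.115 m

Garos: 0.33 × 89.8 km³ × (918/1025) = 26.54 km³ of water.
Draos: 0.33 × 1410 km³ × (918/1025) = 416.7 km³ of water.
Marund: 0.33 × 1.38×10^14 m³ × (918/1025) = 4.079×10^13 m³ of water.
Total added water ≈ 4.123×10^13 m³ over 3.59×10^14 m² → Δh = 0.115 m.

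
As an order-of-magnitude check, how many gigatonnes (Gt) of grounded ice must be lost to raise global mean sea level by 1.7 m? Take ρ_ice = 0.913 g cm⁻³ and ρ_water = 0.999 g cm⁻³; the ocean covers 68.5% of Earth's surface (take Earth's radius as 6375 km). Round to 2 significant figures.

≈ 5.9×10^5 Gt

Required water volume = Δh × A = 1.7 m × 3.50×10^14 m² = 5.947×10^14 m³.
ρ_w = 0.999 g cm⁻³ = 999 kg m⁻³, so the mass of water = 5.947×10^14 m³ × 999 kg m⁻³ = 5.941×10^17 kg = 5.9×10^5 Gt (and the same mass of ice, by conservation).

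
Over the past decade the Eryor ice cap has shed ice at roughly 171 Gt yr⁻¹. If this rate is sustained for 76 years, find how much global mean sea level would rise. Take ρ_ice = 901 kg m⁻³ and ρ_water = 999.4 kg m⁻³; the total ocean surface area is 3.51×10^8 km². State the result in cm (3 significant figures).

≈ 3.70 cm

Total mass lost = 171 Gt/yr × 76 yr = 1.300×10^4 Gt = 1.300×10^16 kg.
ρ_w = 999.4 kg m⁻³, so water volume = 1.300×10^16 / 999.4 = 1.300×10^13 m³.
Δh = 1.300×10^13 / 3.51×10^14 = 0.0370 m = 3.70 cm.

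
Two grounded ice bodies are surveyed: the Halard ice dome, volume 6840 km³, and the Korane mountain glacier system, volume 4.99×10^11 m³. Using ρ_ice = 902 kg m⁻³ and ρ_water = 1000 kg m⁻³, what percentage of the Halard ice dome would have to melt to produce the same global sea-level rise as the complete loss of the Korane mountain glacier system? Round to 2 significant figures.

≈ 7.3 %

Equal sea-level rise means equal mass of meltwater, i.e. equal mass of ice lost.
Ice mass of Korane: 4.501×10^14 kg; ice mass of Halard: 6.170×10^15 kg.
Fraction required = 4.501×10^14 / 6.170×10^15 = 0.0730 → 7.3 %.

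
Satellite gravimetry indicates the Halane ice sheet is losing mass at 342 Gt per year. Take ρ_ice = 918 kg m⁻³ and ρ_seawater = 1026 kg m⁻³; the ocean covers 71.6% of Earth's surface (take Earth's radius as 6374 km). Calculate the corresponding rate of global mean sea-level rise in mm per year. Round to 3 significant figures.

≈ 0.912 mm/yr

ρ_w = 1026 kg m⁻³. Annual water volume added = 342 Gt / ρ_w = 3.420×10^14 kg / 1026 kg m⁻³ = 3.333×10^11 m³.
Δh per year = 3.333×10^11 / 3.66×10^14 = 9.12×10^-4 m = 0.912 mm.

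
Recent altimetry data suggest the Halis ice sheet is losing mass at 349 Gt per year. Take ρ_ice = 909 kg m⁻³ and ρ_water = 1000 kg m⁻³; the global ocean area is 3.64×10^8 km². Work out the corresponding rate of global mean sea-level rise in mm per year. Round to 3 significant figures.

≈ 0.959 mm/yr

ρ_w = 1000 kg m⁻³. Annual water volume added = 349 Gt / ρ_w = 3.490×10^14 kg / 1000 kg m⁻³ = 3.490×10^11 m³.
Δh per year = 3.490×10^11 / 3.64×10^14 = 9.59×10^-4 m = 0.959 mm.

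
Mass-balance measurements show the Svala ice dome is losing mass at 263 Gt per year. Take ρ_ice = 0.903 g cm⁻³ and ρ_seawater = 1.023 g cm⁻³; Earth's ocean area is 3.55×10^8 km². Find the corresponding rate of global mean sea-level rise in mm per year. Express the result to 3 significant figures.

≈ 0.724 mm/yr

ρ_w = 1.023 g cm⁻³ = 1023 kg m⁻³. Annual water volume added = 263 Gt / ρ_w = 2.630×10^14 kg / 1023 kg m⁻³ = 2.571×10^11 m³.
Δh per year = 2.571×10^11 / 3.55×10^14 = 7.24×10^-4 m = 0.724 mm.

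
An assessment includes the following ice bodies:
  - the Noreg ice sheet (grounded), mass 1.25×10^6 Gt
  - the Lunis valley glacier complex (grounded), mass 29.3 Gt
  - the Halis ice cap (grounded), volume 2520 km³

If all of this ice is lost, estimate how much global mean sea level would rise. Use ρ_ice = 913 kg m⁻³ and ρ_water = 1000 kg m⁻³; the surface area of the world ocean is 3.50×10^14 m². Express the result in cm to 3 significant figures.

Noreg: 1.25×10^6 Gt = 1.250×10^18 kg; dividing by ρ_w = 1000 kg m⁻³ gives 1.250×10^15 m³ of water.
Lunis: 29.3 Gt = 2.930×10^13 kg; dividing by ρ_w = 1000 kg m⁻³ gives 2.930×10^10 m³ of water.
Halis: 2520 km³ × (913/1000) = 2301 km³ of water.
Total added water ≈ 1.252×10^15 m³ over 3.50×10^14 m² → Δh = 3.58 m = 358 cm.

≈ 358 cm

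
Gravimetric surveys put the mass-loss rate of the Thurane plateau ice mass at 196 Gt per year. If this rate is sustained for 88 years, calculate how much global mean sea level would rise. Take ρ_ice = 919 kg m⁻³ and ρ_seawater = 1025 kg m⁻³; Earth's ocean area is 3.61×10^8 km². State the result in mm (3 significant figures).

Total mass lost = 196 Gt/yr × 88 yr = 1.725×10^4 Gt = 1.725×10^16 kg.
ρ_w = 1025 kg m⁻³, so water volume = 1.725×10^16 / 1025 = 1.683×10^13 m³.
Δh = 1.683×10^13 / 3.61×10^14 = 0.0466 m = 46.6 mm.

≈ 46.6 mm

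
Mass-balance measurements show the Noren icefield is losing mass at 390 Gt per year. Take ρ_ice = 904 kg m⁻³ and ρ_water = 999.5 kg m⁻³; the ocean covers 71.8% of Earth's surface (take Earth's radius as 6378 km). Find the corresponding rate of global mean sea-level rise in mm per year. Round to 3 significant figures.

ρ_w = 999.5 kg m⁻³. Annual water volume added = 390 Gt / ρ_w = 3.900×10^14 kg / 999.5 kg m⁻³ = 3.902×10^11 m³.
Δh per year = 3.902×10^11 / 3.67×10^14 = 1.06×10^-3 m = 1.06 mm.

≈ 1.06 mm/yr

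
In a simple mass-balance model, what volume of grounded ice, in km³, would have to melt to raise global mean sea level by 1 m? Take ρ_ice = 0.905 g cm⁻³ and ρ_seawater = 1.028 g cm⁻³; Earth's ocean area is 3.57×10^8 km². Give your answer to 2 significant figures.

Required water volume = Δh × A = 1 m × 3.57×10^14 m² = 3.570×10^14 m³ = 3.570×10^5 km³.
Ice volume = water volume × ρ_w/ρ_ice = 3.570×10^5 × 1028/905 = 4.1×10^5 km³.

≈ 4.1×10^5 km³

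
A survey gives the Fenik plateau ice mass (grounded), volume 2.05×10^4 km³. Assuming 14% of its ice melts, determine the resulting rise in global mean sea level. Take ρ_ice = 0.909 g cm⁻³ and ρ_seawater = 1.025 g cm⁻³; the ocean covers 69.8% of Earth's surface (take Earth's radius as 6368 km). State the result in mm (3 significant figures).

≈ 7.16 mm

Fenik: 0.14 × 2.05×10^4 km³ × (909/1025) = 2545 km³ of water.
Spread over 3.56×10^14 m² of ocean, Δh = 2.545×10^12 / 3.56×10^14 = 7.16×10^-3 m = 7.16 mm.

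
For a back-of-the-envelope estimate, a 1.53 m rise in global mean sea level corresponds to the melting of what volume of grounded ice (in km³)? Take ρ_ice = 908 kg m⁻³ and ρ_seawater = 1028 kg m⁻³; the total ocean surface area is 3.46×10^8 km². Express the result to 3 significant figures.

≈ 5.99×10^5 km³

Required water volume = Δh × A = 1.53 m × 3.46×10^14 m² = 5.294×10^14 m³ = 5.294×10^5 km³.
Ice volume = water volume × ρ_w/ρ_ice = 5.294×10^5 × 1028/908 = 5.99×10^5 km³.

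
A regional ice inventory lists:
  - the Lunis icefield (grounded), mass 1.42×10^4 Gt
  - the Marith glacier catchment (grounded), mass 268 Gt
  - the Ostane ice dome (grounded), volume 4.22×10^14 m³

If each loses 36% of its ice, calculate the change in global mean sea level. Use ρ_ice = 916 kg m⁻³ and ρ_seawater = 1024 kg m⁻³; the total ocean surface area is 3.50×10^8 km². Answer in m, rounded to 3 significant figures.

Lunis: 0.36 × 1.42×10^4 Gt = 5.112×10^15 kg; dividing by ρ_w = 1024 kg m⁻³ gives 4.992×10^12 m³ of water.
Marith: 0.36 × 268 Gt = 9.648×10^13 kg; dividing by ρ_w = 1024 kg m⁻³ gives 9.422×10^10 m³ of water.
Ostane: 0.36 × 4.22×10^14 m³ × (916/1024) = 1.359×10^14 m³ of water.
Total added water ≈ 1.410×10^14 m³ over 3.50×10^14 m² → Δh = 0.403 m.

≈ 0.403 m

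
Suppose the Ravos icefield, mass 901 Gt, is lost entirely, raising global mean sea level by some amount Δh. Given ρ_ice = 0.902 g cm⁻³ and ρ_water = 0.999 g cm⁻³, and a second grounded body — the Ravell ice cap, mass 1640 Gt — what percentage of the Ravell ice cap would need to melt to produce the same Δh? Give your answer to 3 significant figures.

Equal sea-level rise means equal mass of meltwater, i.e. equal mass of ice lost.
Ice mass of Ravos: 9.010×10^14 kg; ice mass of Ravell: 1.640×10^15 kg.
Fraction required = 9.010×10^14 / 1.640×10^15 = 0.549 → 54.9 %.

≈ 54.9 %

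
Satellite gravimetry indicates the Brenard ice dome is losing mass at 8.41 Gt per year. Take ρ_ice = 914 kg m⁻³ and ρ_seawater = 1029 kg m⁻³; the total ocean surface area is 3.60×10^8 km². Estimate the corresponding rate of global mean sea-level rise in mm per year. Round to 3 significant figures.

≈ 0.0227 mm/yr

ρ_w = 1029 kg m⁻³. Annual water volume added = 8.41 Gt / ρ_w = 8.410×10^12 kg / 1029 kg m⁻³ = 8.173×10^9 m³.
Δh per year = 8.173×10^9 / 3.60×10^14 = 2.27×10^-5 m = 0.0227 mm.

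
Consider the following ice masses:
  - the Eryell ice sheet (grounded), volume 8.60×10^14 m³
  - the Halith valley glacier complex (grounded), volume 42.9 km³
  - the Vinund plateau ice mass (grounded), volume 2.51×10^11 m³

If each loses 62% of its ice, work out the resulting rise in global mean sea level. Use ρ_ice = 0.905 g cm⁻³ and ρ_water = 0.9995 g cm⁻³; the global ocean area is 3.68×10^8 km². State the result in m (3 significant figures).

≈ 1.31 m

Eryell: 0.62 × 8.60×10^14 m³ × (905/999.5) = 4.828×10^14 m³ of water.
Halith: 0.62 × 42.9 km³ × (905/999.5) = 24.08 km³ of water.
Vinund: 0.62 × 2.51×10^11 m³ × (905/999.5) = 1.409×10^11 m³ of water.
Total added water ≈ 4.830×10^14 m³ over 3.68×10^14 m² → Δh = 1.31 m.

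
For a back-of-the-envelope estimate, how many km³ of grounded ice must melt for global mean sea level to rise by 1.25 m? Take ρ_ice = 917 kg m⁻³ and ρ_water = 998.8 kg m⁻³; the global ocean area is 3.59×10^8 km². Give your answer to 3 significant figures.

≈ 4.89×10^5 km³

Required water volume = Δh × A = 1.25 m × 3.59×10^14 m² = 4.488×10^14 m³ = 4.488×10^5 km³.
Ice volume = water volume × ρ_w/ρ_ice = 4.488×10^5 × 998.8/917 = 4.89×10^5 km³.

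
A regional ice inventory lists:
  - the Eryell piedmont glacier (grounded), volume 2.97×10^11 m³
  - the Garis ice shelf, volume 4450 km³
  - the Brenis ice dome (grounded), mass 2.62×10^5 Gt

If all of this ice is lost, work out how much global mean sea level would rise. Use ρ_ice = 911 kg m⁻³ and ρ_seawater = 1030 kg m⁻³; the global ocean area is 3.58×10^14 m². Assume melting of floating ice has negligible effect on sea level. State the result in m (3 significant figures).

≈ 0.711 m

Eryell: 2.97×10^11 m³ × (911/1030) = 2.627×10^11 m³ of water.
The Garis ice shelf is floating and already displaces its own weight of water, so its melt adds essentially nothing to sea level.
Brenis: 2.62×10^5 Gt = 2.620×10^17 kg; dividing by ρ_w = 1030 kg m⁻³ gives 2.544×10^14 m³ of water.
Total added water ≈ 2.546×10^14 m³ over 3.58×10^14 m² → Δh = 0.711 m.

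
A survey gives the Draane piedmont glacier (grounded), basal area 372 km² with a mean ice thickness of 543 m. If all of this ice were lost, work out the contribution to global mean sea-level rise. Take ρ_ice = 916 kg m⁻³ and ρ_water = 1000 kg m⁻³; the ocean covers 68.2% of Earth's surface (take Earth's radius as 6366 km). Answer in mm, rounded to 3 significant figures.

Draane: ice volume = 372 km² × 543 m = 202.0 km³; 202.0 × (916/1000) = 185.0 km³ of water.
Spread over 3.47×10^14 m² of ocean, Δh = 1.850×10^11 / 3.47×10^14 = 5.33×10^-4 m = 0.533 mm.

≈ 0.533 mm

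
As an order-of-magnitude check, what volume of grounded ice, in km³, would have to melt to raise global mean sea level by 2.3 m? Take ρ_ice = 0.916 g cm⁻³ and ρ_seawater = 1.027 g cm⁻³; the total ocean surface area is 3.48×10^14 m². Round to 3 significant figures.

Required water volume = Δh × A = 2.3 m × 3.48×10^14 m² = 8.004×10^14 m³ = 8.004×10^5 km³.
Ice volume = water volume × ρ_w/ρ_ice = 8.004×10^5 × 1027/916 = 8.97×10^5 km³.

≈ 8.97×10^5 km³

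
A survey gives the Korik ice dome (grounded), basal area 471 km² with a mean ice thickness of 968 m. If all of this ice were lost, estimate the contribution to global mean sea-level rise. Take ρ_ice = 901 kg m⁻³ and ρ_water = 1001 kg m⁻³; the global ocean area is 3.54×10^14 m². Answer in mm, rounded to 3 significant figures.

Korik: ice volume = 471 km² × 968 m = 455.9 km³; 455.9 × (901/1001) = 410.4 km³ of water.
Spread over 3.54×10^14 m² of ocean, Δh = 4.104×10^11 / 3.54×10^14 = 1.16×10^-3 m = 1.16 mm.

≈ 1.16 mm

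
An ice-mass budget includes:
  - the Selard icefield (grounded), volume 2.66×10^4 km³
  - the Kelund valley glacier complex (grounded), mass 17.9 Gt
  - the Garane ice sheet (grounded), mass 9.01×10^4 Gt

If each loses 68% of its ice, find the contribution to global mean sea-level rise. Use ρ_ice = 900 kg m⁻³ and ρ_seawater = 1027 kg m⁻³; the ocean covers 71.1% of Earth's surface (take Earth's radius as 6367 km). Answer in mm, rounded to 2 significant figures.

≈ 210 mm

Selard: 0.68 × 2.66×10^4 km³ × (900/1027) = 1.585×10^4 km³ of water.
Kelund: 0.68 × 17.9 Gt = 1.217×10^13 kg; dividing by ρ_w = 1027 kg m⁻³ gives 1.185×10^10 m³ of water.
Garane: 0.68 × 9.01×10^4 Gt = 6.127×10^16 kg; dividing by ρ_w = 1027 kg m⁻³ gives 5.966×10^13 m³ of water.
Total added water ≈ 7.552×10^13 m³ over 3.62×10^14 m² → Δh = 0.209 m = 210 mm.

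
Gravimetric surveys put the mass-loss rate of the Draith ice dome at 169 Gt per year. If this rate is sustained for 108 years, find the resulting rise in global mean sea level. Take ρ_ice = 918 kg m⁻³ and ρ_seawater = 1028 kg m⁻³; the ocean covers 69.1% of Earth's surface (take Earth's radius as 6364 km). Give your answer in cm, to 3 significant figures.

≈ 5.05 cm

Total mass lost = 169 Gt/yr × 108 yr = 1.825×10^4 Gt = 1.825×10^16 kg.
ρ_w = 1028 kg m⁻³, so water volume = 1.825×10^16 / 1028 = 1.775×10^13 m³.
Δh = 1.775×10^13 / 3.52×10^14 = 0.0505 m = 5.05 cm.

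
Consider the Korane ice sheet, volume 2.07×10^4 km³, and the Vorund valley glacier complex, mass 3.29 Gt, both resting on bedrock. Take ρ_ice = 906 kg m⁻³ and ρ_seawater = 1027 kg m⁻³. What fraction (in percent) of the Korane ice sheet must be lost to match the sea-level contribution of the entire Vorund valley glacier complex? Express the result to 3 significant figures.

Equal sea-level rise means equal mass of meltwater, i.e. equal mass of ice lost.
Ice mass of Vorund: 3.290×10^12 kg; ice mass of Korane: 1.875×10^16 kg.
Fraction required = 3.290×10^12 / 1.875×10^16 = 1.75×10^-4 → 0.0175 %.

≈ 0.0175 %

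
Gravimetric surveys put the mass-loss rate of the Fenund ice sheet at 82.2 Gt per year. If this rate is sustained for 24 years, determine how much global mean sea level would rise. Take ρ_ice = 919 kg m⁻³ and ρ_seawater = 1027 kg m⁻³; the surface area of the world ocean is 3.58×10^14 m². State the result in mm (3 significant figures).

Total mass lost = 82.2 Gt/yr × 24 yr = 1973 Gt = 1.973×10^15 kg.
ρ_w = 1027 kg m⁻³, so water volume = 1.973×10^15 / 1027 = 1.921×10^12 m³.
Δh = 1.921×10^12 / 3.58×10^14 = 5.37×10^-3 m = 5.37 mm.

≈ 5.37 mm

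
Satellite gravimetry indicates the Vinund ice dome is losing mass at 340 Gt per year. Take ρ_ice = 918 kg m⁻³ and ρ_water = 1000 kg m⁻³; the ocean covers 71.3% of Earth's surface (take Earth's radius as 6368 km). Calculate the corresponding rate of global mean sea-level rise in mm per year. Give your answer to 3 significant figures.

≈ 0.936 mm/yr

ρ_w = 1000 kg m⁻³. Annual water volume added = 340 Gt / ρ_w = 3.400×10^14 kg / 1000 kg m⁻³ = 3.400×10^11 m³.
Δh per year = 3.400×10^11 / 3.63×10^14 = 9.36×10^-4 m = 0.936 mm.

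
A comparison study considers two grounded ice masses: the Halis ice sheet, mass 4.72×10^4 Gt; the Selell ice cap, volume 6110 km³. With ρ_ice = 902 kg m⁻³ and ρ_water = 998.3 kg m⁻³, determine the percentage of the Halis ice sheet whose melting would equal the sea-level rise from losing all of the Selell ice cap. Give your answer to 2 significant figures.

≈ 12 %

Equal sea-level rise means equal mass of meltwater, i.e. equal mass of ice lost.
Ice mass of Selell: 5.511×10^15 kg; ice mass of Halis: 4.720×10^16 kg.
Fraction required = 5.511×10^15 / 4.720×10^16 = 0.117 → 12 %.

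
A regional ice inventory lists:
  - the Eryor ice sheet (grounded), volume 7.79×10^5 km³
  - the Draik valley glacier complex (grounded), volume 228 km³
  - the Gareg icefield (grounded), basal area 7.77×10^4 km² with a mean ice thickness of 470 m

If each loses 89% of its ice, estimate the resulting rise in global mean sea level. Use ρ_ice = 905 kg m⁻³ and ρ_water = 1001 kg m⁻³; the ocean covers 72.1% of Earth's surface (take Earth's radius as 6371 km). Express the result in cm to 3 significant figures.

≈ 178 cm

Eryor: 0.89 × 7.79×10^5 km³ × (905/1001) = 6.268×10^5 km³ of water.
Draik: 0.89 × 228 km³ × (905/1001) = 183.5 km³ of water.
Gareg: ice volume = 7.77×10^4 km² × 470 m = 3.652×10^4 km³; 0.89 × 3.652×10^4 × (905/1001) = 2.938×10^4 km³ of water.
Total added water ≈ 6.564×10^14 m³ over 3.68×10^14 m² → Δh = 1.78 m = 178 cm.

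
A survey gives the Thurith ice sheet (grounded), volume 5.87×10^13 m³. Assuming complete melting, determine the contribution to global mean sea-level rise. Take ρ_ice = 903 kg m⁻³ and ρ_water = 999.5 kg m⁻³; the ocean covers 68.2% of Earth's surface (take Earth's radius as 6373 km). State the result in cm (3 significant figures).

≈ 15.2 cm

Thurith: 5.87×10^13 m³ × (903/999.5) = 5.303×10^13 m³ of water.
Spread over 3.48×10^14 m² of ocean, Δh = 5.303×10^13 / 3.48×10^14 = 0.152 m = 15.2 cm.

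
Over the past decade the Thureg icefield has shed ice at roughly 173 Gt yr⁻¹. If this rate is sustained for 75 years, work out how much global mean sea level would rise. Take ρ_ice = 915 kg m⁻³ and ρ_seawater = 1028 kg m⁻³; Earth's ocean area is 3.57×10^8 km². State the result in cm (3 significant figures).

Total mass lost = 173 Gt/yr × 75 yr = 1.298×10^4 Gt = 1.298×10^16 kg.
ρ_w = 1028 kg m⁻³, so water volume = 1.298×10^16 / 1028 = 1.262×10^13 m³.
Δh = 1.262×10^13 / 3.57×10^14 = 0.0354 m = 3.54 cm.

≈ 3.54 cm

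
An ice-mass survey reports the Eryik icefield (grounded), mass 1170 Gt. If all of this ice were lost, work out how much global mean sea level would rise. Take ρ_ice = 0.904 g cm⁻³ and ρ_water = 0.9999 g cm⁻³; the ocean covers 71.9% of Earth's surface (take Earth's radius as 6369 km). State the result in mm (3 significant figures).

≈ 3.19 mm

Eryik: 1170 Gt = 1.170×10^15 kg; dividing by ρ_w = 0.9999 g cm⁻³ = 999.9 kg m⁻³ gives 1.170×10^12 m³ of water.
Spread over 3.67×10^14 m² of ocean, Δh = 1.170×10^12 / 3.67×10^14 = 3.19×10^-3 m = 3.19 mm.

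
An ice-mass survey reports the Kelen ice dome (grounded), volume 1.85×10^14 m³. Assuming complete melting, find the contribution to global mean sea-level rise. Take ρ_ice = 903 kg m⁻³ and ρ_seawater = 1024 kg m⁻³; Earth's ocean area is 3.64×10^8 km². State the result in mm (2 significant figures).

≈ 450 mm

Kelen: 1.85×10^14 m³ × (903/1024) = 1.631×10^14 m³ of water.
Spread over 3.64×10^14 m² of ocean, Δh = 1.631×10^14 / 3.64×10^14 = 0.448 m = 450 mm.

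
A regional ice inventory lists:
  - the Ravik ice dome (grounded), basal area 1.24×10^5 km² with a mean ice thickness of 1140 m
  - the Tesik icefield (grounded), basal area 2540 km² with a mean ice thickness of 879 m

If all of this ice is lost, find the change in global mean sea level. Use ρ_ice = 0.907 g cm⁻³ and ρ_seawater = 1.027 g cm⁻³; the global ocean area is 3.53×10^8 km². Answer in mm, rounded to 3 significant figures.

≈ 359 mm

Ravik: ice volume = 1.24×10^5 km² × 1140 m = 1.414×10^5 km³; 1.414×10^5 × (907/1027) = 1.248×10^5 km³ of water.
Tesik: ice volume = 2540 km² × 879 m = 2233 km³; 2233 × (907/1027) = 1972 km³ of water.
Total added water ≈ 1.268×10^14 m³ over 3.53×10^14 m² → Δh = 0.359 m = 359 mm.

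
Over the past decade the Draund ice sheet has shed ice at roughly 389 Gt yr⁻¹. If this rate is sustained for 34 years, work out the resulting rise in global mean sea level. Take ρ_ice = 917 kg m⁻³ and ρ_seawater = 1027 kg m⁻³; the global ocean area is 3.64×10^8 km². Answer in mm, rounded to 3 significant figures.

≈ 35.4 mm

Total mass lost = 389 Gt/yr × 34 yr = 1.323×10^4 Gt = 1.323×10^16 kg.
ρ_w = 1027 kg m⁻³, so water volume = 1.323×10^16 / 1027 = 1.288×10^13 m³.
Δh = 1.288×10^13 / 3.64×10^14 = 0.0354 m = 35.4 mm.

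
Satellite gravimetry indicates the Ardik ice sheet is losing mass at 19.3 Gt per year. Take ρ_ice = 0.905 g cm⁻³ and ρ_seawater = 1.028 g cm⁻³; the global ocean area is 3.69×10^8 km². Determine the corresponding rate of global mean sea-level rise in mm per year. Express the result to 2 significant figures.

≈ 0.051 mm/yr

ρ_w = 1.028 g cm⁻³ = 1028 kg m⁻³. Annual water volume added = 19.3 Gt / ρ_w = 1.930×10^13 kg / 1028 kg m⁻³ = 1.877×10^10 m³.
Δh per year = 1.877×10^10 / 3.69×10^14 = 5.09×10^-5 m = 0.051 mm.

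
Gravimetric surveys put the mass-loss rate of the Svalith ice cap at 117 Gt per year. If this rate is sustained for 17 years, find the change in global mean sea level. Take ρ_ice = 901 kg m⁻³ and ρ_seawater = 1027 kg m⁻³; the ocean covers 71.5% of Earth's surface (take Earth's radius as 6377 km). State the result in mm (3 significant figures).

Total mass lost = 117 Gt/yr × 17 yr = 1989 Gt = 1.989×10^15 kg.
ρ_w = 1027 kg m⁻³, so water volume = 1.989×10^15 / 1027 = 1.937×10^12 m³.
Δh = 1.937×10^12 / 3.65×10^14 = 5.30×10^-3 m = 5.30 mm.

≈ 5.30 mm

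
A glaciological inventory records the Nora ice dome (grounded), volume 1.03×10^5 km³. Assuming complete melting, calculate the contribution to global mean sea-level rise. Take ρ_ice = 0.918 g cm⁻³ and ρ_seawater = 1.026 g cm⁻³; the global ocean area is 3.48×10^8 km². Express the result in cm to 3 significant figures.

≈ 26.5 cm

Nora: 1.03×10^5 km³ × (918/1026) = 9.216×10^4 km³ of water.
Spread over 3.48×10^14 m² of ocean, Δh = 9.216×10^13 / 3.48×10^14 = 0.265 m = 26.5 cm.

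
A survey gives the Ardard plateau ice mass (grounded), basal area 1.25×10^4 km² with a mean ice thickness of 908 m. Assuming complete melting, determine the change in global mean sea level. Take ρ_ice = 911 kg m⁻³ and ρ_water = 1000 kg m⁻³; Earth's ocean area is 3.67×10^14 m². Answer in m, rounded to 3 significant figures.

≈ 0.0282 m

Ardard: ice volume = 1.25×10^4 km² × 908 m = 1.135×10^4 km³; 1.135×10^4 × (911/1000) = 1.034×10^4 km³ of water.
Spread over 3.67×10^14 m² of ocean, Δh = 1.034×10^13 / 3.67×10^14 = 0.0282 m.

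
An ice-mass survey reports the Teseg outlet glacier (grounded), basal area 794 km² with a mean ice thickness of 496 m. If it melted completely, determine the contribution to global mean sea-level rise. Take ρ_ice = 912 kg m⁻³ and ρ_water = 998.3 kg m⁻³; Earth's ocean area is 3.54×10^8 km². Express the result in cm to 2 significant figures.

Teseg: ice volume = 794 km² × 496 m = 393.8 km³; 393.8 × (912/998.3) = 359.8 km³ of water.
Spread over 3.54×10^14 m² of ocean, Δh = 3.598×10^11 / 3.54×10^14 = 1.02×10^-3 m = 0.10 cm.

≈ 0.10 cm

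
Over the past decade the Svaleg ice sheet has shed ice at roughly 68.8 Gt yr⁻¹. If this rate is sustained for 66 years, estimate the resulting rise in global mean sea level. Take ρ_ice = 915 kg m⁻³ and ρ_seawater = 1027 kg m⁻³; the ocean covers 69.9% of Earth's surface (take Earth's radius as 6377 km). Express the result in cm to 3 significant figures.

≈ 1.24 cm

Total mass lost = 68.8 Gt/yr × 66 yr = 4541 Gt = 4.541×10^15 kg.
ρ_w = 1027 kg m⁻³, so water volume = 4.541×10^15 / 1027 = 4.421×10^12 m³.
Δh = 4.421×10^12 / 3.57×10^14 = 0.0124 m = 1.24 cm.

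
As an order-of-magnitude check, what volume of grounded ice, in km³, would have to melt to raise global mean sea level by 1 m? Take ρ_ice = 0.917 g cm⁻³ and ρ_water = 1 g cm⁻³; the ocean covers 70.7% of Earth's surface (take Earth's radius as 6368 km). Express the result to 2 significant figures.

≈ 3.9×10^5 km³

Required water volume = Δh × A = 1 m × 3.60×10^14 m² = 3.603×10^14 m³ = 3.603×10^5 km³.
Ice volume = water volume × ρ_w/ρ_ice = 3.603×10^5 × 1000/917 = 3.9×10^5 km³.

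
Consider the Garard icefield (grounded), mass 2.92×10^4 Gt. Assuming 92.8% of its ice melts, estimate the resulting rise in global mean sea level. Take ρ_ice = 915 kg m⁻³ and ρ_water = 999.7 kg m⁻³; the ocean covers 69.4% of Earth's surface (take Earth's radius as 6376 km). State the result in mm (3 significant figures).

Garard: 0.928 × 2.92×10^4 Gt = 2.710×10^16 kg; dividing by ρ_w = 999.7 kg m⁻³ gives 2.711×10^13 m³ of water.
Spread over 3.55×10^14 m² of ocean, Δh = 2.711×10^13 / 3.55×10^14 = 0.0765 m = 76.5 mm.

≈ 76.5 mm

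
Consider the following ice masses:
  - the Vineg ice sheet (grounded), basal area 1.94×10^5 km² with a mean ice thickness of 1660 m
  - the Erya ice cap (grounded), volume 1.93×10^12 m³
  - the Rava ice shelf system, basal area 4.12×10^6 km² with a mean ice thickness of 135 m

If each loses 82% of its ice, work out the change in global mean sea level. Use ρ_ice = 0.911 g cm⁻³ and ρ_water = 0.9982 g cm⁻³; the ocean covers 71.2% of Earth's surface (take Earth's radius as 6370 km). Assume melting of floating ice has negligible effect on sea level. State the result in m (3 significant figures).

Vineg: ice volume = 1.94×10^5 km² × 1660 m = 3.220×10^5 km³; 0.82 × 3.220×10^5 × (911/998.2) = 2.410×10^5 km³ of water.
Erya: 0.82 × 1.93×10^12 m³ × (911/998.2) = 1.444×10^12 m³ of water.
The Rava ice shelf system is floating and already displaces its own weight of water, so its melt adds essentially nothing to sea level.
Total added water ≈ 2.424×10^14 m³ over 3.63×10^14 m² → Δh = 0.668 m.

≈ 0.668 m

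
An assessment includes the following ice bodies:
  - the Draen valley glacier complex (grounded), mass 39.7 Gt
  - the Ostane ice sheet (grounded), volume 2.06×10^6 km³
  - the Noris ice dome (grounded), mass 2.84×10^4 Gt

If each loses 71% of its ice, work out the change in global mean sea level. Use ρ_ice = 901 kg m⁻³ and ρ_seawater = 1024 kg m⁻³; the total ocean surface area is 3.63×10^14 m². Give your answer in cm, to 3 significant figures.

≈ 360 cm

Draen: 0.71 × 39.7 Gt = 2.819×10^13 kg; dividing by ρ_w = 1024 kg m⁻³ gives 2.753×10^10 m³ of water.
Ostane: 0.71 × 2.06×10^6 km³ × (901/1024) = 1.287×10^6 km³ of water.
Noris: 0.71 × 2.84×10^4 Gt = 2.016×10^16 kg; dividing by ρ_w = 1024 kg m⁻³ gives 1.969×10^13 m³ of water.
Total added water ≈ 1.307×10^15 m³ over 3.63×10^14 m² → Δh = 3.60 m = 360 cm.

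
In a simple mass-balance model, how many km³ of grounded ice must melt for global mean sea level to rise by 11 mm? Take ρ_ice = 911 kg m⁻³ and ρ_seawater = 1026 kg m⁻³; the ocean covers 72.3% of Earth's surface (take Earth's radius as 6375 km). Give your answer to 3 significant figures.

Required water volume = Δh × A = 0.011 m × 3.69×10^14 m² = 4.062×10^12 m³ = 4062 km³.
Ice volume = water volume × ρ_w/ρ_ice = 4062 × 1026/911 = 4570 km³.

≈ 4570 km³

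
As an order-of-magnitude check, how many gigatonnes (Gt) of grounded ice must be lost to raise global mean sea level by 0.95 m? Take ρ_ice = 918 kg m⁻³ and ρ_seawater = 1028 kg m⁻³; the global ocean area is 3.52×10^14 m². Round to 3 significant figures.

≈ 3.44×10^5 Gt

Required water volume = Δh × A = 0.95 m × 3.52×10^14 m² = 3.344×10^14 m³.
ρ_w = 1028 kg m⁻³, so the mass of water = 3.344×10^14 m³ × 1028 kg m⁻³ = 3.438×10^17 kg = 3.44×10^5 Gt (and the same mass of ice, by conservation).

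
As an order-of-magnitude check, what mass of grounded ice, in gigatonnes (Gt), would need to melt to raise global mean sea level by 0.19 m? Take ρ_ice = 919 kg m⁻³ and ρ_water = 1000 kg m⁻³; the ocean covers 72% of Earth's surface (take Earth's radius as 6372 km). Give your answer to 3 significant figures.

Required water volume = Δh × A = 0.19 m × 3.67×10^14 m² = 6.980×10^13 m³.
ρ_w = 1000 kg m⁻³, so the mass of water = 6.980×10^13 m³ × 1000 kg m⁻³ = 6.980×10^16 kg = 6.98×10^4 Gt (and the same mass of ice, by conservation).

≈ 6.98×10^4 Gt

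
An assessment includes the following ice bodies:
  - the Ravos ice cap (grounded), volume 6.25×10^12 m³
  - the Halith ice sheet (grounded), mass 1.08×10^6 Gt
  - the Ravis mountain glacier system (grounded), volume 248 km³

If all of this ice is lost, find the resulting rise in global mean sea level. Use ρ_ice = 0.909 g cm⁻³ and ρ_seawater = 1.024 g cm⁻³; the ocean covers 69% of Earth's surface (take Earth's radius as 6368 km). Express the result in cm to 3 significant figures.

≈ 302 cm

Ravos: 6.25×10^12 m³ × (909/1024) = 5.548×10^12 m³ of water.
Halith: 1.08×10^6 Gt = 1.080×10^18 kg; dividing by ρ_w = 1.024 g cm⁻³ = 1024 kg m⁻³ gives 1.055×10^15 m³ of water.
Ravis: 248 km³ × (909/1024) = 220.1 km³ of water.
Total added water ≈ 1.060×10^15 m³ over 3.52×10^14 m² → Δh = 3.02 m = 302 cm.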